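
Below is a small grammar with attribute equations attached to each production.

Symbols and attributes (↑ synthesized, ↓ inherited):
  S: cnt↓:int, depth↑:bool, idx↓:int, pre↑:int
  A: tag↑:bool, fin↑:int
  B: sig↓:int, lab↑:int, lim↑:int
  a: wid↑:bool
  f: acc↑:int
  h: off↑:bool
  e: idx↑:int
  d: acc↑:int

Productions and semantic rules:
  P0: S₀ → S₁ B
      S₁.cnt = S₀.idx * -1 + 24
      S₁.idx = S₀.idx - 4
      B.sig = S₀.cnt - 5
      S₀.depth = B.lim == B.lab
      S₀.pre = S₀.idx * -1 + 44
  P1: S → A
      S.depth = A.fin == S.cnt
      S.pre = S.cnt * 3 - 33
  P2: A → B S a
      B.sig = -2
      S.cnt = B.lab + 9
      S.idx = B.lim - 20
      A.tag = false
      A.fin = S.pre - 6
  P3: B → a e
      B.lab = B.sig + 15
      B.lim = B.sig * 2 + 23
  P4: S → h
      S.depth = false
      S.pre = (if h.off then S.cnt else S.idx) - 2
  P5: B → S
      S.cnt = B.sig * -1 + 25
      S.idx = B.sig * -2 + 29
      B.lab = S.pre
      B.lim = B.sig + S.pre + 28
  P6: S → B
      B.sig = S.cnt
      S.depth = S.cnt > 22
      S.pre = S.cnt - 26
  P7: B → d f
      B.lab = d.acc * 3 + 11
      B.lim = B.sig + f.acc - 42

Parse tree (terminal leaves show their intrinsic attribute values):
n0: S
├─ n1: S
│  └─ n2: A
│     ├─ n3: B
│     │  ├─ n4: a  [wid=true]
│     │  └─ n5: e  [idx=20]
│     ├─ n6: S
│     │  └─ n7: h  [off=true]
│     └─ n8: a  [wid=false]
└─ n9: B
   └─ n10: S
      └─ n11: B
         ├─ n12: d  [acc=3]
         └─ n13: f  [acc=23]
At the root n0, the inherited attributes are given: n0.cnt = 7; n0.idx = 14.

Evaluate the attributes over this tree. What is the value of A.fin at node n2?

14

1. n0.cnt = 7  [given at root]
2. n0.idx = 14  [given at root]
3. n1.cnt = 10  [S₀.idx * -1 + 24]
4. n1.idx = 10  [S₀.idx - 4]
5. n3.sig = -2  [-2]
6. n4.wid = true  [terminal]
7. n5.idx = 20  [terminal]
8. n3.lab = 13  [B.sig + 15]
9. n3.lim = 19  [B.sig * 2 + 23]
10. n6.cnt = 22  [B.lab + 9]
11. n6.idx = -1  [B.lim - 20]
12. n7.off = true  [terminal]
13. n6.depth = false  [false]
14. n6.pre = 20  [(if h.off then S.cnt else S.idx) - 2]
15. n8.wid = false  [terminal]
16. n2.tag = false  [false]
17. n2.fin = 14  [S.pre - 6]
18. n1.depth = false  [A.fin == S.cnt]
19. n1.pre = -3  [S.cnt * 3 - 33]
20. n9.sig = 2  [S₀.cnt - 5]
21. n10.cnt = 23  [B.sig * -1 + 25]
22. n10.idx = 25  [B.sig * -2 + 29]
23. n11.sig = 23  [S.cnt]
24. n12.acc = 3  [terminal]
25. n13.acc = 23  [terminal]
26. n11.lab = 20  [d.acc * 3 + 11]
27. n11.lim = 4  [B.sig + f.acc - 42]
28. n10.depth = true  [S.cnt > 22]
29. n10.pre = -3  [S.cnt - 26]
30. n9.lab = -3  [S.pre]
31. n9.lim = 27  [B.sig + S.pre + 28]
32. n0.depth = false  [B.lim == B.lab]
33. n0.pre = 30  [S₀.idx * -1 + 44]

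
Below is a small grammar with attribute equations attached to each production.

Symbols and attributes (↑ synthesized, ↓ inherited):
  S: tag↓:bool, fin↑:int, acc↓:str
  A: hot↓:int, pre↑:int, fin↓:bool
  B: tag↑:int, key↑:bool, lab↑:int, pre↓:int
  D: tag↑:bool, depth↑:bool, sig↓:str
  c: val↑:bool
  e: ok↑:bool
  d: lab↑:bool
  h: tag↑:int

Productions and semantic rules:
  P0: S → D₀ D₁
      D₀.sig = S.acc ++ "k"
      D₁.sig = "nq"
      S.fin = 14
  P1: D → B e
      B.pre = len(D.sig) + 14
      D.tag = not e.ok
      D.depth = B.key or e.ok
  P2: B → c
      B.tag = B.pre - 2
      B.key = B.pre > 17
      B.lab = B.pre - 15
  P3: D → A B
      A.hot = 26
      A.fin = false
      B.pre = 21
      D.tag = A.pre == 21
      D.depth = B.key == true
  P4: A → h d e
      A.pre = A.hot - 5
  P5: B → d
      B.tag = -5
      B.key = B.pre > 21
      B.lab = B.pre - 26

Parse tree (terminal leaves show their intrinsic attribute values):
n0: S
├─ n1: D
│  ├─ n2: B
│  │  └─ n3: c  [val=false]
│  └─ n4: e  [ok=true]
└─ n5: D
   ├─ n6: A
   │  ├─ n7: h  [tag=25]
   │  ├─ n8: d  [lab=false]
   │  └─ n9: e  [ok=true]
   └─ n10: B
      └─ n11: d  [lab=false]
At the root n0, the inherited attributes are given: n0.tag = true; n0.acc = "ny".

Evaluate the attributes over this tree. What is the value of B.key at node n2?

1. n0.tag = true  [given at root]
2. n0.acc = "ny"  [given at root]
3. n1.sig = "nyk"  [S.acc ++ "k"]
4. n2.pre = 17  [len(D.sig) + 14]
5. n3.val = false  [terminal]
6. n2.tag = 15  [B.pre - 2]
7. n2.key = false  [B.pre > 17]
8. n2.lab = 2  [B.pre - 15]
9. n4.ok = true  [terminal]
10. n1.tag = false  [not e.ok]
11. n1.depth = true  [B.key or e.ok]
12. n5.sig = "nq"  ["nq"]
13. n6.hot = 26  [26]
14. n6.fin = false  [false]
15. n7.tag = 25  [terminal]
16. n8.lab = false  [terminal]
17. n9.ok = true  [terminal]
18. n6.pre = 21  [A.hot - 5]
19. n10.pre = 21  [21]
20. n11.lab = false  [terminal]
21. n10.tag = -5  [-5]
22. n10.key = false  [B.pre > 21]
23. n10.lab = -5  [B.pre - 26]
24. n5.tag = true  [A.pre == 21]
25. n5.depth = false  [B.key == true]
26. n0.fin = 14  [14]

false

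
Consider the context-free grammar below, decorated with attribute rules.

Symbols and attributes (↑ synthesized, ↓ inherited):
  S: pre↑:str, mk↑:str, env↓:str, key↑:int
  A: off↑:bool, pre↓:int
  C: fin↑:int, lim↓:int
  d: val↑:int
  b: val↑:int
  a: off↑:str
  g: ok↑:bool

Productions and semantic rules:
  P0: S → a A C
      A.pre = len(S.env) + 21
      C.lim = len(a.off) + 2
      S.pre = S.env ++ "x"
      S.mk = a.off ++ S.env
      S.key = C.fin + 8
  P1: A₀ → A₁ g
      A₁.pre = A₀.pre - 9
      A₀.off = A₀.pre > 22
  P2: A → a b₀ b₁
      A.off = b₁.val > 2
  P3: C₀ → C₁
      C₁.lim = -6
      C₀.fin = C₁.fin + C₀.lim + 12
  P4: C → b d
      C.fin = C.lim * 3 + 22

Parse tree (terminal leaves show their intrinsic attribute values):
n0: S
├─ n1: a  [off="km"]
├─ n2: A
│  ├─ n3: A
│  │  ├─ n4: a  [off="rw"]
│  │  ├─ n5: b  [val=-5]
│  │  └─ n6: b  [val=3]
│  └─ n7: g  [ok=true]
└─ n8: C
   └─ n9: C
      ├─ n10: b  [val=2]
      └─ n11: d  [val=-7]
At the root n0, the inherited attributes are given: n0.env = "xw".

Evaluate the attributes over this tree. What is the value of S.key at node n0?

28

1. n0.env = "xw"  [given at root]
2. n1.off = "km"  [terminal]
3. n2.pre = 23  [len(S.env) + 21]
4. n3.pre = 14  [A₀.pre - 9]
5. n4.off = "rw"  [terminal]
6. n5.val = -5  [terminal]
7. n6.val = 3  [terminal]
8. n3.off = true  [b₁.val > 2]
9. n7.ok = true  [terminal]
10. n2.off = true  [A₀.pre > 22]
11. n8.lim = 4  [len(a.off) + 2]
12. n9.lim = -6  [-6]
13. n10.val = 2  [terminal]
14. n11.val = -7  [terminal]
15. n9.fin = 4  [C.lim * 3 + 22]
16. n8.fin = 20  [C₁.fin + C₀.lim + 12]
17. n0.pre = "xwx"  [S.env ++ "x"]
18. n0.mk = "kmxw"  [a.off ++ S.env]
19. n0.key = 28  [C.fin + 8]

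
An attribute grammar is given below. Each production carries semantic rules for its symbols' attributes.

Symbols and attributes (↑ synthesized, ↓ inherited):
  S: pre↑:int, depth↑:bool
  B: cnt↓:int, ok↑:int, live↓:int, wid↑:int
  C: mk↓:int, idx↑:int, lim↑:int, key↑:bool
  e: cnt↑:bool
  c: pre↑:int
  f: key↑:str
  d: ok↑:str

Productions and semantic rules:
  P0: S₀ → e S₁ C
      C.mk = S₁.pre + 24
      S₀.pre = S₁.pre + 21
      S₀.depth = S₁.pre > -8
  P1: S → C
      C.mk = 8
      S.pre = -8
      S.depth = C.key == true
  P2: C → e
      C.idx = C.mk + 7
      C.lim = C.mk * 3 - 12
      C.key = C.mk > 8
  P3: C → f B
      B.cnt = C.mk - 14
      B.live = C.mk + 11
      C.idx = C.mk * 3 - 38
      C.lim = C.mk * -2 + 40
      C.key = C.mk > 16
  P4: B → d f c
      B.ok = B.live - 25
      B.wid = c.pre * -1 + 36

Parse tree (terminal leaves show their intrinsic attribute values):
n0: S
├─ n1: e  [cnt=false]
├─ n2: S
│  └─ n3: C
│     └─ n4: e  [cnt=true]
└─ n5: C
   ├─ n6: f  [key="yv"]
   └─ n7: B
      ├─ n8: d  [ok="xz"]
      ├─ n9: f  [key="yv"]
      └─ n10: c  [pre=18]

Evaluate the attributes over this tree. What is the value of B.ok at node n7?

2

1. n1.cnt = false  [terminal]
2. n3.mk = 8  [8]
3. n4.cnt = true  [terminal]
4. n3.idx = 15  [C.mk + 7]
5. n3.lim = 12  [C.mk * 3 - 12]
6. n3.key = false  [C.mk > 8]
7. n2.pre = -8  [-8]
8. n2.depth = false  [C.key == true]
9. n5.mk = 16  [S₁.pre + 24]
10. n6.key = "yv"  [terminal]
11. n7.cnt = 2  [C.mk - 14]
12. n7.live = 27  [C.mk + 11]
13. n8.ok = "xz"  [terminal]
14. n9.key = "yv"  [terminal]
15. n10.pre = 18  [terminal]
16. n7.ok = 2  [B.live - 25]
17. n7.wid = 18  [c.pre * -1 + 36]
18. n5.idx = 10  [C.mk * 3 - 38]
19. n5.lim = 8  [C.mk * -2 + 40]
20. n5.key = false  [C.mk > 16]
21. n0.pre = 13  [S₁.pre + 21]
22. n0.depth = false  [S₁.pre > -8]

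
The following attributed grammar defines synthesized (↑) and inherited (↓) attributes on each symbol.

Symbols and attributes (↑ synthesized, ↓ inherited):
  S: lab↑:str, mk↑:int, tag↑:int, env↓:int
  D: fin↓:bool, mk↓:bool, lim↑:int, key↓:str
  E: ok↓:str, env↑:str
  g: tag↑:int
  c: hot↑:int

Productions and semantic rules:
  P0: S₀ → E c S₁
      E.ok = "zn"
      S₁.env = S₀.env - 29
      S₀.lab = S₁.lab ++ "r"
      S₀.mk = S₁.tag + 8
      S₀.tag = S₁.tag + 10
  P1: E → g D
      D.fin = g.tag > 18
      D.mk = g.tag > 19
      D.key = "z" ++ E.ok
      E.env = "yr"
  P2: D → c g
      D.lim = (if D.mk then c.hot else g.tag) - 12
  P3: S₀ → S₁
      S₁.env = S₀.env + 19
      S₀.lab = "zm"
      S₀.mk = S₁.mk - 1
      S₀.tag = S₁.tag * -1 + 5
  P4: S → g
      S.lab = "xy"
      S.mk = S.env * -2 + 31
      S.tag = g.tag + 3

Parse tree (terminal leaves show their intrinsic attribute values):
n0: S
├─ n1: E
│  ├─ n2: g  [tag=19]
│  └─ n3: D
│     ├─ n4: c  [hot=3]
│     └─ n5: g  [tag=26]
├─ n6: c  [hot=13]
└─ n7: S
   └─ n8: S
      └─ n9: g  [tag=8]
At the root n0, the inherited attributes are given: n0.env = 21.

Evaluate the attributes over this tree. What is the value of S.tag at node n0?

1. n0.env = 21  [given at root]
2. n1.ok = "zn"  ["zn"]
3. n2.tag = 19  [terminal]
4. n3.fin = true  [g.tag > 18]
5. n3.mk = false  [g.tag > 19]
6. n3.key = "zzn"  ["z" ++ E.ok]
7. n4.hot = 3  [terminal]
8. n5.tag = 26  [terminal]
9. n3.lim = 14  [(if D.mk then c.hot else g.tag) - 12]
10. n1.env = "yr"  ["yr"]
11. n6.hot = 13  [terminal]
12. n7.env = -8  [S₀.env - 29]
13. n8.env = 11  [S₀.env + 19]
14. n9.tag = 8  [terminal]
15. n8.lab = "xy"  ["xy"]
16. n8.mk = 9  [S.env * -2 + 31]
17. n8.tag = 11  [g.tag + 3]
18. n7.lab = "zm"  ["zm"]
19. n7.mk = 8  [S₁.mk - 1]
20. n7.tag = -6  [S₁.tag * -1 + 5]
21. n0.lab = "zmr"  [S₁.lab ++ "r"]
22. n0.mk = 2  [S₁.tag + 8]
23. n0.tag = 4  [S₁.tag + 10]

4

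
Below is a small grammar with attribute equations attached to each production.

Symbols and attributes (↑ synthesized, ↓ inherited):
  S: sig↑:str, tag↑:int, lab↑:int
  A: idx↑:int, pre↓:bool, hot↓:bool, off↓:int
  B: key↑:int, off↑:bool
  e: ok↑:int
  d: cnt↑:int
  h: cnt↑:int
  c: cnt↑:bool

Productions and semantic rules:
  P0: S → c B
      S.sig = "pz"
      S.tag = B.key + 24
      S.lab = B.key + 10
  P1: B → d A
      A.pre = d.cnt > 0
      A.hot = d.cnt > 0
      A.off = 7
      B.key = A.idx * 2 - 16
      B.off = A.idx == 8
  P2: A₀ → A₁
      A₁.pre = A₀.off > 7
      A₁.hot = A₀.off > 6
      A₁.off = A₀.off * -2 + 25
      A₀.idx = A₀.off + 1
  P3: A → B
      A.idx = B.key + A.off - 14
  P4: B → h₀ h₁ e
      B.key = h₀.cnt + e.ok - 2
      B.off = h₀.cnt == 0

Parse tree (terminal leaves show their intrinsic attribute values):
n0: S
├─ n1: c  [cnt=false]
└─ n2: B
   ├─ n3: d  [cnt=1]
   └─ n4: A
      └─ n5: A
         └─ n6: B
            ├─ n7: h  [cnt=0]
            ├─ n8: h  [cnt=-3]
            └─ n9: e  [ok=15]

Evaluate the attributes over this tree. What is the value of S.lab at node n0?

1. n1.cnt = false  [terminal]
2. n3.cnt = 1  [terminal]
3. n4.pre = true  [d.cnt > 0]
4. n4.hot = true  [d.cnt > 0]
5. n4.off = 7  [7]
6. n5.pre = false  [A₀.off > 7]
7. n5.hot = true  [A₀.off > 6]
8. n5.off = 11  [A₀.off * -2 + 25]
9. n7.cnt = 0  [terminal]
10. n8.cnt = -3  [terminal]
11. n9.ok = 15  [terminal]
12. n6.key = 13  [h₀.cnt + e.ok - 2]
13. n6.off = true  [h₀.cnt == 0]
14. n5.idx = 10  [B.key + A.off - 14]
15. n4.idx = 8  [A₀.off + 1]
16. n2.key = 0  [A.idx * 2 - 16]
17. n2.off = true  [A.idx == 8]
18. n0.sig = "pz"  ["pz"]
19. n0.tag = 24  [B.key + 24]
20. n0.lab = 10  [B.key + 10]

10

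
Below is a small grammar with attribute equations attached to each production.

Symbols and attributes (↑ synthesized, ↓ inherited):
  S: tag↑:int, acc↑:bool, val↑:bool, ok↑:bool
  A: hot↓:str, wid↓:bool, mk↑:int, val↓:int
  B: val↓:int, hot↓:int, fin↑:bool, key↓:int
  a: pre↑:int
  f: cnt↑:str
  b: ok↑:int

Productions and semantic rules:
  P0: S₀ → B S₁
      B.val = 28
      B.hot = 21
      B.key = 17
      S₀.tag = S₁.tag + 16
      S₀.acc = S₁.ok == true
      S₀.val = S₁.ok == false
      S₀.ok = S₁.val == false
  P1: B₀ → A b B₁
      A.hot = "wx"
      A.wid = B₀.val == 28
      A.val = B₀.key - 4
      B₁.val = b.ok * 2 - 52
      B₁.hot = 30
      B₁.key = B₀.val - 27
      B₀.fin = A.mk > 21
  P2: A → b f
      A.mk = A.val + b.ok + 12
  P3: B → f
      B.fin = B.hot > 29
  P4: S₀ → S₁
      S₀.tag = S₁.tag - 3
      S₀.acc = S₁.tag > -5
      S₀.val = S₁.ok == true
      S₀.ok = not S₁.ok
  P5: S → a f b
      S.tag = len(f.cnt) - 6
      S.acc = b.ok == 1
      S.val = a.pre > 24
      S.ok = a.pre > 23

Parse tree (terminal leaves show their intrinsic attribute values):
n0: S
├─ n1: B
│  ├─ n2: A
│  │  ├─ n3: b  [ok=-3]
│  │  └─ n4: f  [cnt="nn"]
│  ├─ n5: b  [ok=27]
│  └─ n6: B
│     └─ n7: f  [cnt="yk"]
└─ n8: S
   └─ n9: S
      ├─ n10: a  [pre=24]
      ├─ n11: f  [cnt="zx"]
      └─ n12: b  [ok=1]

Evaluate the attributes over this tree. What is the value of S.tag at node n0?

9

1. n1.val = 28  [28]
2. n1.hot = 21  [21]
3. n1.key = 17  [17]
4. n2.hot = "wx"  ["wx"]
5. n2.wid = true  [B₀.val == 28]
6. n2.val = 13  [B₀.key - 4]
7. n3.ok = -3  [terminal]
8. n4.cnt = "nn"  [terminal]
9. n2.mk = 22  [A.val + b.ok + 12]
10. n5.ok = 27  [terminal]
11. n6.val = 2  [b.ok * 2 - 52]
12. n6.hot = 30  [30]
13. n6.key = 1  [B₀.val - 27]
14. n7.cnt = "yk"  [terminal]
15. n6.fin = true  [B.hot > 29]
16. n1.fin = true  [A.mk > 21]
17. n10.pre = 24  [terminal]
18. n11.cnt = "zx"  [terminal]
19. n12.ok = 1  [terminal]
20. n9.tag = -4  [len(f.cnt) - 6]
21. n9.acc = true  [b.ok == 1]
22. n9.val = false  [a.pre > 24]
23. n9.ok = true  [a.pre > 23]
24. n8.tag = -7  [S₁.tag - 3]
25. n8.acc = true  [S₁.tag > -5]
26. n8.val = true  [S₁.ok == true]
27. n8.ok = false  [not S₁.ok]
28. n0.tag = 9  [S₁.tag + 16]
29. n0.acc = false  [S₁.ok == true]
30. n0.val = true  [S₁.ok == false]
31. n0.ok = false  [S₁.val == false]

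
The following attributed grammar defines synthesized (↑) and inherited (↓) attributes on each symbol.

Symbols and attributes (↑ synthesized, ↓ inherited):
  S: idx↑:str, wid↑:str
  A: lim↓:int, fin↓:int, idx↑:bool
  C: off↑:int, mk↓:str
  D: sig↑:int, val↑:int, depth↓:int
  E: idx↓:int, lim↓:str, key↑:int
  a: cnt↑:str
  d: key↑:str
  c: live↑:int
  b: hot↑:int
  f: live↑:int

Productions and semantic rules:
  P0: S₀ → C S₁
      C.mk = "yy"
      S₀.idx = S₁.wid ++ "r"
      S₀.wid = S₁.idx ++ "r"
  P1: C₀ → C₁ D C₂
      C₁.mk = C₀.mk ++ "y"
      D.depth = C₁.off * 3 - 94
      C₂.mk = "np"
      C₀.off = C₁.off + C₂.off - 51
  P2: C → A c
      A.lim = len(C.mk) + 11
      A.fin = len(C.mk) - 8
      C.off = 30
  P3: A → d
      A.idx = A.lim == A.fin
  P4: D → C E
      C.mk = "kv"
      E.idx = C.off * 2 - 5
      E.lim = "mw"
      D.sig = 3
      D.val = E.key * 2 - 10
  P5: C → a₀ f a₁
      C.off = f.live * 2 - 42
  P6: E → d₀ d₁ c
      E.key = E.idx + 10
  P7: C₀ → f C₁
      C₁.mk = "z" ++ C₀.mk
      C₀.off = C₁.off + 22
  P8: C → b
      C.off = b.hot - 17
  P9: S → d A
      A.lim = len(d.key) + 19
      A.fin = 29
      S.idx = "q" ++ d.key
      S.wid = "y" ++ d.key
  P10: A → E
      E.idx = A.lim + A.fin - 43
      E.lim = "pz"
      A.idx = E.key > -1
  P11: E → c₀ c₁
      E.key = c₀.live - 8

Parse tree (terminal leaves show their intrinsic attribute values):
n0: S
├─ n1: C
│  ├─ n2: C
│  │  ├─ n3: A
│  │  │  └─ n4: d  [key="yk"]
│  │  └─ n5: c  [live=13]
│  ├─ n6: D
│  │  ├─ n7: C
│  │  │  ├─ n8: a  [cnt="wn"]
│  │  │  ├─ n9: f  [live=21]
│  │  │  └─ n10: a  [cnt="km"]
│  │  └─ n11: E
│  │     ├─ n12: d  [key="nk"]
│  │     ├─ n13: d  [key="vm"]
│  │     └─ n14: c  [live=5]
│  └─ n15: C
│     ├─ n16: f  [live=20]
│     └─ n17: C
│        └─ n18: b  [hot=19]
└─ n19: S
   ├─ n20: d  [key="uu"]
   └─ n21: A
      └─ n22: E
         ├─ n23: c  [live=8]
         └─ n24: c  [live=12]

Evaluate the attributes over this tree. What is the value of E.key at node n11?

1. n1.mk = "yy"  ["yy"]
2. n2.mk = "yyy"  [C₀.mk ++ "y"]
3. n3.lim = 14  [len(C.mk) + 11]
4. n3.fin = -5  [len(C.mk) - 8]
5. n4.key = "yk"  [terminal]
6. n3.idx = false  [A.lim == A.fin]
7. n5.live = 13  [terminal]
8. n2.off = 30  [30]
9. n6.depth = -4  [C₁.off * 3 - 94]
10. n7.mk = "kv"  ["kv"]
11. n8.cnt = "wn"  [terminal]
12. n9.live = 21  [terminal]
13. n10.cnt = "km"  [terminal]
14. n7.off = 0  [f.live * 2 - 42]
15. n11.idx = -5  [C.off * 2 - 5]
16. n11.lim = "mw"  ["mw"]
17. n12.key = "nk"  [terminal]
18. n13.key = "vm"  [terminal]
19. n14.live = 5  [terminal]
20. n11.key = 5  [E.idx + 10]
21. n6.sig = 3  [3]
22. n6.val = 0  [E.key * 2 - 10]
23. n15.mk = "np"  ["np"]
24. n16.live = 20  [terminal]
25. n17.mk = "znp"  ["z" ++ C₀.mk]
26. n18.hot = 19  [terminal]
27. n17.off = 2  [b.hot - 17]
28. n15.off = 24  [C₁.off + 22]
29. n1.off = 3  [C₁.off + C₂.off - 51]
30. n20.key = "uu"  [terminal]
31. n21.lim = 21  [len(d.key) + 19]
32. n21.fin = 29  [29]
33. n22.idx = 7  [A.lim + A.fin - 43]
34. n22.lim = "pz"  ["pz"]
35. n23.live = 8  [terminal]
36. n24.live = 12  [terminal]
37. n22.key = 0  [c₀.live - 8]
38. n21.idx = true  [E.key > -1]
39. n19.idx = "quu"  ["q" ++ d.key]
40. n19.wid = "yuu"  ["y" ++ d.key]
41. n0.idx = "yuur"  [S₁.wid ++ "r"]
42. n0.wid = "quur"  [S₁.idx ++ "r"]

5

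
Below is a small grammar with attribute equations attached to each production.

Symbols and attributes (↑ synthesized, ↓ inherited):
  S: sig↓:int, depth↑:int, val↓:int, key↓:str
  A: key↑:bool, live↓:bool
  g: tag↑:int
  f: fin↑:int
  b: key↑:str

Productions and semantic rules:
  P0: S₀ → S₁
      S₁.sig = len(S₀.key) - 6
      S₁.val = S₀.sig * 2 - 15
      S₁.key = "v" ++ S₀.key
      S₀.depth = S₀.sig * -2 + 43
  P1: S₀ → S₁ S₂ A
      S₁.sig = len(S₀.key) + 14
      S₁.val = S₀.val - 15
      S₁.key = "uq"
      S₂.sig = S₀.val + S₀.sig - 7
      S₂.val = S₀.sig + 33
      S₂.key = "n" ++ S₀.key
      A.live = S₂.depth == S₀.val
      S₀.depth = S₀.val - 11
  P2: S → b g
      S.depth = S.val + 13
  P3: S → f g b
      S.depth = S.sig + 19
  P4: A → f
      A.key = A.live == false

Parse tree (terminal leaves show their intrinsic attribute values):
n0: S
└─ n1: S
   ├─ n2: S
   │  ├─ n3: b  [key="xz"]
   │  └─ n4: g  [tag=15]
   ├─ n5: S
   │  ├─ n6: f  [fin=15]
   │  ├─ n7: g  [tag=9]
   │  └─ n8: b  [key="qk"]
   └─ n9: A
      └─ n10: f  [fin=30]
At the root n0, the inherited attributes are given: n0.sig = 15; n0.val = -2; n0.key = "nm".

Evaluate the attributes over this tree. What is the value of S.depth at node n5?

23

1. n0.sig = 15  [given at root]
2. n0.val = -2  [given at root]
3. n0.key = "nm"  [given at root]
4. n1.sig = -4  [len(S₀.key) - 6]
5. n1.val = 15  [S₀.sig * 2 - 15]
6. n1.key = "vnm"  ["v" ++ S₀.key]
7. n2.sig = 17  [len(S₀.key) + 14]
8. n2.val = 0  [S₀.val - 15]
9. n2.key = "uq"  ["uq"]
10. n3.key = "xz"  [terminal]
11. n4.tag = 15  [terminal]
12. n2.depth = 13  [S.val + 13]
13. n5.sig = 4  [S₀.val + S₀.sig - 7]
14. n5.val = 29  [S₀.sig + 33]
15. n5.key = "nvnm"  ["n" ++ S₀.key]
16. n6.fin = 15  [terminal]
17. n7.tag = 9  [terminal]
18. n8.key = "qk"  [terminal]
19. n5.depth = 23  [S.sig + 19]
20. n9.live = false  [S₂.depth == S₀.val]
21. n10.fin = 30  [terminal]
22. n9.key = true  [A.live == false]
23. n1.depth = 4  [S₀.val - 11]
24. n0.depth = 13  [S₀.sig * -2 + 43]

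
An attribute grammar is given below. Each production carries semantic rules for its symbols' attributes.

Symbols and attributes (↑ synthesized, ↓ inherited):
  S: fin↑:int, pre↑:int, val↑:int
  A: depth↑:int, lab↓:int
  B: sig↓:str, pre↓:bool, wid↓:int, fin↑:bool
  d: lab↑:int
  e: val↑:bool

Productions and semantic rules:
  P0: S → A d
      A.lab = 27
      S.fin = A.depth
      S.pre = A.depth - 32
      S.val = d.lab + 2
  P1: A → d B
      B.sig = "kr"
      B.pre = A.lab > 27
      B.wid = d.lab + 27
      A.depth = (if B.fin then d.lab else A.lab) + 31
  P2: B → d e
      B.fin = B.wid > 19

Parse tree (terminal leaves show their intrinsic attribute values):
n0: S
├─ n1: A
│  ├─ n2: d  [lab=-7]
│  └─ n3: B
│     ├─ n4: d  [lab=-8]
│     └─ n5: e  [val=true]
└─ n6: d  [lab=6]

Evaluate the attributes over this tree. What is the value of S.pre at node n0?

-8

1. n1.lab = 27  [27]
2. n2.lab = -7  [terminal]
3. n3.sig = "kr"  ["kr"]
4. n3.pre = false  [A.lab > 27]
5. n3.wid = 20  [d.lab + 27]
6. n4.lab = -8  [terminal]
7. n5.val = true  [terminal]
8. n3.fin = true  [B.wid > 19]
9. n1.depth = 24  [(if B.fin then d.lab else A.lab) + 31]
10. n6.lab = 6  [terminal]
11. n0.fin = 24  [A.depth]
12. n0.pre = -8  [A.depth - 32]
13. n0.val = 8  [d.lab + 2]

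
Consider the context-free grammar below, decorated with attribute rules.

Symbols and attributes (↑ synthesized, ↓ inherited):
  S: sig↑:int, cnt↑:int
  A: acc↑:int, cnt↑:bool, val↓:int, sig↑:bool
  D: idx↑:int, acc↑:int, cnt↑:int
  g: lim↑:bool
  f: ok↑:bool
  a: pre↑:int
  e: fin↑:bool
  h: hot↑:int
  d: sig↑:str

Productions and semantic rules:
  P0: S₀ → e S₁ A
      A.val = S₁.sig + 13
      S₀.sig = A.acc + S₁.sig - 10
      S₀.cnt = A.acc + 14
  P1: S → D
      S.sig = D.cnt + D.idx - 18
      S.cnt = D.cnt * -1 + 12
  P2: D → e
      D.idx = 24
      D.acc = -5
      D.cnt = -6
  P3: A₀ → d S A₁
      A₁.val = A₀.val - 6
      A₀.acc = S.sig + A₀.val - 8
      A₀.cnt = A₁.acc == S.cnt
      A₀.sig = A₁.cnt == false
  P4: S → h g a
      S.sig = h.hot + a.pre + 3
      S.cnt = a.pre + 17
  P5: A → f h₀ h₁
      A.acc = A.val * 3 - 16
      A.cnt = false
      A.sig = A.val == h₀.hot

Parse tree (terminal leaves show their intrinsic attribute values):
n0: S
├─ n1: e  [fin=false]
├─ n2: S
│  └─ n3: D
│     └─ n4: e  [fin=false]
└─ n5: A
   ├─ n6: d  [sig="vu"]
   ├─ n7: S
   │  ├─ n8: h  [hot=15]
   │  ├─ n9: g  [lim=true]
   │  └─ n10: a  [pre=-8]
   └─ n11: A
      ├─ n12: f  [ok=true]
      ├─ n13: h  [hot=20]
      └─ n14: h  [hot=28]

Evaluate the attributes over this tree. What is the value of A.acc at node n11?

5

1. n1.fin = false  [terminal]
2. n4.fin = false  [terminal]
3. n3.idx = 24  [24]
4. n3.acc = -5  [-5]
5. n3.cnt = -6  [-6]
6. n2.sig = 0  [D.cnt + D.idx - 18]
7. n2.cnt = 18  [D.cnt * -1 + 12]
8. n5.val = 13  [S₁.sig + 13]
9. n6.sig = "vu"  [terminal]
10. n8.hot = 15  [terminal]
11. n9.lim = true  [terminal]
12. n10.pre = -8  [terminal]
13. n7.sig = 10  [h.hot + a.pre + 3]
14. n7.cnt = 9  [a.pre + 17]
15. n11.val = 7  [A₀.val - 6]
16. n12.ok = true  [terminal]
17. n13.hot = 20  [terminal]
18. n14.hot = 28  [terminal]
19. n11.acc = 5  [A.val * 3 - 16]
20. n11.cnt = false  [false]
21. n11.sig = false  [A.val == h₀.hot]
22. n5.acc = 15  [S.sig + A₀.val - 8]
23. n5.cnt = false  [A₁.acc == S.cnt]
24. n5.sig = true  [A₁.cnt == false]
25. n0.sig = 5  [A.acc + S₁.sig - 10]
26. n0.cnt = 29  [A.acc + 14]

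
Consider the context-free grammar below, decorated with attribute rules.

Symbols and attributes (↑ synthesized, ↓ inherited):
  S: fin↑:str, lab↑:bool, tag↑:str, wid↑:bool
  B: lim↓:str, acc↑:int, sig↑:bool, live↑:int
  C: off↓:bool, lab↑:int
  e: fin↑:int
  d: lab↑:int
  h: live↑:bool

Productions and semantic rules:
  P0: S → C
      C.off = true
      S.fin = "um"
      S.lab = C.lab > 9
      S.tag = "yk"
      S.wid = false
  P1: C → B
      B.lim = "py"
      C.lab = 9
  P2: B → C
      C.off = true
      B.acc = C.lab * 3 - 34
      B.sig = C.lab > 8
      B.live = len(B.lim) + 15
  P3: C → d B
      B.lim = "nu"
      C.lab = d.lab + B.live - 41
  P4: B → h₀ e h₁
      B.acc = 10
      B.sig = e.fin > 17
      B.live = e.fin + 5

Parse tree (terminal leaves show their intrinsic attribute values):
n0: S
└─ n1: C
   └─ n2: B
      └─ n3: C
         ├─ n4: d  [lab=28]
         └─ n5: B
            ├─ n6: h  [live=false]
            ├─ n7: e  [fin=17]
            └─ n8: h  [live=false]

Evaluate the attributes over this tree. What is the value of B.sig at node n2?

1. n1.off = true  [true]
2. n2.lim = "py"  ["py"]
3. n3.off = true  [true]
4. n4.lab = 28  [terminal]
5. n5.lim = "nu"  ["nu"]
6. n6.live = false  [terminal]
7. n7.fin = 17  [terminal]
8. n8.live = false  [terminal]
9. n5.acc = 10  [10]
10. n5.sig = false  [e.fin > 17]
11. n5.live = 22  [e.fin + 5]
12. n3.lab = 9  [d.lab + B.live - 41]
13. n2.acc = -7  [C.lab * 3 - 34]
14. n2.sig = true  [C.lab > 8]
15. n2.live = 17  [len(B.lim) + 15]
16. n1.lab = 9  [9]
17. n0.fin = "um"  ["um"]
18. n0.lab = false  [C.lab > 9]
19. n0.tag = "yk"  ["yk"]
20. n0.wid = false  [false]

true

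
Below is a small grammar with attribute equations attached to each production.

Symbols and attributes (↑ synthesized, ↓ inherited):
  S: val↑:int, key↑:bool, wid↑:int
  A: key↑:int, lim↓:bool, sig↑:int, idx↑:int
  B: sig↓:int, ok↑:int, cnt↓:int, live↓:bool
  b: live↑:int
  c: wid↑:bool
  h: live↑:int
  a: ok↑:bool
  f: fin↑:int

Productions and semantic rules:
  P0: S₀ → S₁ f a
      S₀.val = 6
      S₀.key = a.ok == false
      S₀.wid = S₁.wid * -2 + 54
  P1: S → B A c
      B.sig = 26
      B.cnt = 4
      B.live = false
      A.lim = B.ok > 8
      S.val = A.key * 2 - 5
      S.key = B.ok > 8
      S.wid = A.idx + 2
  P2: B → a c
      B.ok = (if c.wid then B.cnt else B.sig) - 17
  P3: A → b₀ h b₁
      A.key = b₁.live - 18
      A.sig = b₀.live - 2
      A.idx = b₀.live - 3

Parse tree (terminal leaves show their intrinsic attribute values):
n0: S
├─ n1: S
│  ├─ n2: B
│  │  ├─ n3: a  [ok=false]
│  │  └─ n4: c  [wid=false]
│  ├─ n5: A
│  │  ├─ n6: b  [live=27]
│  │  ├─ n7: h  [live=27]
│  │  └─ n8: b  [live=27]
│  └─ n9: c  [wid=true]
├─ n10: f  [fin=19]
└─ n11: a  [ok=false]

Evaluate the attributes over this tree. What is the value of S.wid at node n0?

2

1. n2.sig = 26  [26]
2. n2.cnt = 4  [4]
3. n2.live = false  [false]
4. n3.ok = false  [terminal]
5. n4.wid = false  [terminal]
6. n2.ok = 9  [(if c.wid then B.cnt else B.sig) - 17]
7. n5.lim = true  [B.ok > 8]
8. n6.live = 27  [terminal]
9. n7.live = 27  [terminal]
10. n8.live = 27  [terminal]
11. n5.key = 9  [b₁.live - 18]
12. n5.sig = 25  [b₀.live - 2]
13. n5.idx = 24  [b₀.live - 3]
14. n9.wid = true  [terminal]
15. n1.val = 13  [A.key * 2 - 5]
16. n1.key = true  [B.ok > 8]
17. n1.wid = 26  [A.idx + 2]
18. n10.fin = 19  [terminal]
19. n11.ok = false  [terminal]
20. n0.val = 6  [6]
21. n0.key = true  [a.ok == false]
22. n0.wid = 2  [S₁.wid * -2 + 54]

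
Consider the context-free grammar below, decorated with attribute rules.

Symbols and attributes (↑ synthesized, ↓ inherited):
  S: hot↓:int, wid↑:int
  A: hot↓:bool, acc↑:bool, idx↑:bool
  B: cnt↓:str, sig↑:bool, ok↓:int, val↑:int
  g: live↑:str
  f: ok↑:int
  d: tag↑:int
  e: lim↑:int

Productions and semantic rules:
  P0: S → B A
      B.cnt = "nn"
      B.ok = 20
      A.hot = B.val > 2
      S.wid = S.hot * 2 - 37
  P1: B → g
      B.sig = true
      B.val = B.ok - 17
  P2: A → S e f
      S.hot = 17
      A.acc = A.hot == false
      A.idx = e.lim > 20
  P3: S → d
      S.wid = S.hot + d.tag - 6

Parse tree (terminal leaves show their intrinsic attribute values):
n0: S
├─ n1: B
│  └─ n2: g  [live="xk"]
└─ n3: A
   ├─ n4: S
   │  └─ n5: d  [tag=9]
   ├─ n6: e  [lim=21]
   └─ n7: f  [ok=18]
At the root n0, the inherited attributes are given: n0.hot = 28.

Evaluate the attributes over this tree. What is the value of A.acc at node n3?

1. n0.hot = 28  [given at root]
2. n1.cnt = "nn"  ["nn"]
3. n1.ok = 20  [20]
4. n2.live = "xk"  [terminal]
5. n1.sig = true  [true]
6. n1.val = 3  [B.ok - 17]
7. n3.hot = true  [B.val > 2]
8. n4.hot = 17  [17]
9. n5.tag = 9  [terminal]
10. n4.wid = 20  [S.hot + d.tag - 6]
11. n6.lim = 21  [terminal]
12. n7.ok = 18  [terminal]
13. n3.acc = false  [A.hot == false]
14. n3.idx = true  [e.lim > 20]
15. n0.wid = 19  [S.hot * 2 - 37]

false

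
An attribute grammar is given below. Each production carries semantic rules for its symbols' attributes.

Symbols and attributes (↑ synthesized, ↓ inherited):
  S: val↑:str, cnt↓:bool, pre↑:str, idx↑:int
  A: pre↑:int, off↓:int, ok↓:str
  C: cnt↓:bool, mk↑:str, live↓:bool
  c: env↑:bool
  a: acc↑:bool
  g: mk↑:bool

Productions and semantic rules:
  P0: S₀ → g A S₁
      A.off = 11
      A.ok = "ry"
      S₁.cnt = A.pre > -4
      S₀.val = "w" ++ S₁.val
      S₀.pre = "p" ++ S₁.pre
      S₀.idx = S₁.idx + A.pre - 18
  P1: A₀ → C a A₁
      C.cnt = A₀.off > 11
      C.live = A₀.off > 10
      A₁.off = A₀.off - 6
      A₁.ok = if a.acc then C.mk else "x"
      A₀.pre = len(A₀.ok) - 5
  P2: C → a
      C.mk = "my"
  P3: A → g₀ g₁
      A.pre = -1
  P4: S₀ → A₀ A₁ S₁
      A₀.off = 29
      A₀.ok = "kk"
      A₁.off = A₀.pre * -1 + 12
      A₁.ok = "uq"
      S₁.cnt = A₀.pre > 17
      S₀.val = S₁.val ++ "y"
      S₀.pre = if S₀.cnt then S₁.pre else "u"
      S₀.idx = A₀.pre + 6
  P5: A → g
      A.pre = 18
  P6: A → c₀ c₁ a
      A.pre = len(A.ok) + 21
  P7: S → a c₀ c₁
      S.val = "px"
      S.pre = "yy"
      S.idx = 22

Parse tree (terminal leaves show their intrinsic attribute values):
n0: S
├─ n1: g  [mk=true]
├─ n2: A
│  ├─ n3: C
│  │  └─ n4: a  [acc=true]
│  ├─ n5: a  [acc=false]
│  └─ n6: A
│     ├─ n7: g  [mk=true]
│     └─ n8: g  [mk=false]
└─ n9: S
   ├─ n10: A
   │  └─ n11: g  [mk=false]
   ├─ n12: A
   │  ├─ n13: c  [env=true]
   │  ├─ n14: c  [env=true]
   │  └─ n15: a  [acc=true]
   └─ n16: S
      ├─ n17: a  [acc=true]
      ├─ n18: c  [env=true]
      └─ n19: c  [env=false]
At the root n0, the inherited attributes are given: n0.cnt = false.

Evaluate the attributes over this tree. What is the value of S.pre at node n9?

"yy"

1. n0.cnt = false  [given at root]
2. n1.mk = true  [terminal]
3. n2.off = 11  [11]
4. n2.ok = "ry"  ["ry"]
5. n3.cnt = false  [A₀.off > 11]
6. n3.live = true  [A₀.off > 10]
7. n4.acc = true  [terminal]
8. n3.mk = "my"  ["my"]
9. n5.acc = false  [terminal]
10. n6.off = 5  [A₀.off - 6]
11. n6.ok = "x"  [if a.acc then C.mk else "x"]
12. n7.mk = true  [terminal]
13. n8.mk = false  [terminal]
14. n6.pre = -1  [-1]
15. n2.pre = -3  [len(A₀.ok) - 5]
16. n9.cnt = true  [A.pre > -4]
17. n10.off = 29  [29]
18. n10.ok = "kk"  ["kk"]
19. n11.mk = false  [terminal]
20. n10.pre = 18  [18]
21. n12.off = -6  [A₀.pre * -1 + 12]
22. n12.ok = "uq"  ["uq"]
23. n13.env = true  [terminal]
24. n14.env = true  [terminal]
25. n15.acc = true  [terminal]
26. n12.pre = 23  [len(A.ok) + 21]
27. n16.cnt = true  [A₀.pre > 17]
28. n17.acc = true  [terminal]
29. n18.env = true  [terminal]
30. n19.env = false  [terminal]
31. n16.val = "px"  ["px"]
32. n16.pre = "yy"  ["yy"]
33. n16.idx = 22  [22]
34. n9.val = "pxy"  [S₁.val ++ "y"]
35. n9.pre = "yy"  [if S₀.cnt then S₁.pre else "u"]
36. n9.idx = 24  [A₀.pre + 6]
37. n0.val = "wpxy"  ["w" ++ S₁.val]
38. n0.pre = "pyy"  ["p" ++ S₁.pre]
39. n0.idx = 3  [S₁.idx + A.pre - 18]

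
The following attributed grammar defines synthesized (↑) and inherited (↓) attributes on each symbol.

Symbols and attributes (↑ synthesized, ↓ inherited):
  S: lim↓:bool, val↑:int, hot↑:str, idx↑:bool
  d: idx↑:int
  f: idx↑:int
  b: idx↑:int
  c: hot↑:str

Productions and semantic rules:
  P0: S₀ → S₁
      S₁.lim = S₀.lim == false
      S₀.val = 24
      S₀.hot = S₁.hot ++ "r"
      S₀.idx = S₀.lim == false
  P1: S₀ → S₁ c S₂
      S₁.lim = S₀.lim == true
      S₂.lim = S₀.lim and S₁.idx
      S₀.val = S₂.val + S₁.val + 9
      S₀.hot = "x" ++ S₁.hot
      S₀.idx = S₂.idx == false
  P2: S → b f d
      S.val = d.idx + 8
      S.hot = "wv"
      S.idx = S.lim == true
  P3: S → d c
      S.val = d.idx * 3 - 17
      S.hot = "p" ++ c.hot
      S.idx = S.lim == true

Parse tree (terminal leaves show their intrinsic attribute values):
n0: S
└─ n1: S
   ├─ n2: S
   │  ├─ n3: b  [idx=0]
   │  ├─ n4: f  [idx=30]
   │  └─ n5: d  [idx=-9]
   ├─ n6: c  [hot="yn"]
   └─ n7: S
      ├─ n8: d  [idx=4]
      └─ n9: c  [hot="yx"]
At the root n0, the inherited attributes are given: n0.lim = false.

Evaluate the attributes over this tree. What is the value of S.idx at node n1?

false

1. n0.lim = false  [given at root]
2. n1.lim = true  [S₀.lim == false]
3. n2.lim = true  [S₀.lim == true]
4. n3.idx = 0  [terminal]
5. n4.idx = 30  [terminal]
6. n5.idx = -9  [terminal]
7. n2.val = -1  [d.idx + 8]
8. n2.hot = "wv"  ["wv"]
9. n2.idx = true  [S.lim == true]
10. n6.hot = "yn"  [terminal]
11. n7.lim = true  [S₀.lim and S₁.idx]
12. n8.idx = 4  [terminal]
13. n9.hot = "yx"  [terminal]
14. n7.val = -5  [d.idx * 3 - 17]
15. n7.hot = "pyx"  ["p" ++ c.hot]
16. n7.idx = true  [S.lim == true]
17. n1.val = 3  [S₂.val + S₁.val + 9]
18. n1.hot = "xwv"  ["x" ++ S₁.hot]
19. n1.idx = false  [S₂.idx == false]
20. n0.val = 24  [24]
21. n0.hot = "xwvr"  [S₁.hot ++ "r"]
22. n0.idx = true  [S₀.lim == false]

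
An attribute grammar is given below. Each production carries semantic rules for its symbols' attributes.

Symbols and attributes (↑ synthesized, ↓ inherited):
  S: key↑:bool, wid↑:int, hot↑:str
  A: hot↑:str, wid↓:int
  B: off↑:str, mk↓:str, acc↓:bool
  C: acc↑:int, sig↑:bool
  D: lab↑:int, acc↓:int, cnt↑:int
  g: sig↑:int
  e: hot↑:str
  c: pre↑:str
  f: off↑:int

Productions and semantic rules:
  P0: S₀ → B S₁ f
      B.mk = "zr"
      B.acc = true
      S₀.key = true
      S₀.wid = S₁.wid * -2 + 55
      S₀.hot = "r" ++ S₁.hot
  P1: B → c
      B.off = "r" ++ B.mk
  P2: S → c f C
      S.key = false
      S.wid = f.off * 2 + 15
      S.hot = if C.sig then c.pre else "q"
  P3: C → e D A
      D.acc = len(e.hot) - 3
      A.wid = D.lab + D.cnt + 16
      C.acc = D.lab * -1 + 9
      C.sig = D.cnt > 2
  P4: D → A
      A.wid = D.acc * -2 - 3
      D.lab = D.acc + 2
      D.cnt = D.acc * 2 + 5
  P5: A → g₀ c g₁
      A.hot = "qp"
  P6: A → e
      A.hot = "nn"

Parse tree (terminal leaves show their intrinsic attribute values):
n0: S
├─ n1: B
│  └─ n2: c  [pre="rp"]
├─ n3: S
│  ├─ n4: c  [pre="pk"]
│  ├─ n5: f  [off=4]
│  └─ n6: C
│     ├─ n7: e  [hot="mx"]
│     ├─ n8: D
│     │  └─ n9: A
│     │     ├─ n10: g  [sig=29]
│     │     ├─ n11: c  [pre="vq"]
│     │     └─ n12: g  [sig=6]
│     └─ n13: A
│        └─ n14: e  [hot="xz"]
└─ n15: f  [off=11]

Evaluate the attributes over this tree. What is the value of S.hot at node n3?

1. n1.mk = "zr"  ["zr"]
2. n1.acc = true  [true]
3. n2.pre = "rp"  [terminal]
4. n1.off = "rzr"  ["r" ++ B.mk]
5. n4.pre = "pk"  [terminal]
6. n5.off = 4  [terminal]
7. n7.hot = "mx"  [terminal]
8. n8.acc = -1  [len(e.hot) - 3]
9. n9.wid = -1  [D.acc * -2 - 3]
10. n10.sig = 29  [terminal]
11. n11.pre = "vq"  [terminal]
12. n12.sig = 6  [terminal]
13. n9.hot = "qp"  ["qp"]
14. n8.lab = 1  [D.acc + 2]
15. n8.cnt = 3  [D.acc * 2 + 5]
16. n13.wid = 20  [D.lab + D.cnt + 16]
17. n14.hot = "xz"  [terminal]
18. n13.hot = "nn"  ["nn"]
19. n6.acc = 8  [D.lab * -1 + 9]
20. n6.sig = true  [D.cnt > 2]
21. n3.key = false  [false]
22. n3.wid = 23  [f.off * 2 + 15]
23. n3.hot = "pk"  [if C.sig then c.pre else "q"]
24. n15.off = 11  [terminal]
25. n0.key = true  [true]
26. n0.wid = 9  [S₁.wid * -2 + 55]
27. n0.hot = "rpk"  ["r" ++ S₁.hot]

"pk"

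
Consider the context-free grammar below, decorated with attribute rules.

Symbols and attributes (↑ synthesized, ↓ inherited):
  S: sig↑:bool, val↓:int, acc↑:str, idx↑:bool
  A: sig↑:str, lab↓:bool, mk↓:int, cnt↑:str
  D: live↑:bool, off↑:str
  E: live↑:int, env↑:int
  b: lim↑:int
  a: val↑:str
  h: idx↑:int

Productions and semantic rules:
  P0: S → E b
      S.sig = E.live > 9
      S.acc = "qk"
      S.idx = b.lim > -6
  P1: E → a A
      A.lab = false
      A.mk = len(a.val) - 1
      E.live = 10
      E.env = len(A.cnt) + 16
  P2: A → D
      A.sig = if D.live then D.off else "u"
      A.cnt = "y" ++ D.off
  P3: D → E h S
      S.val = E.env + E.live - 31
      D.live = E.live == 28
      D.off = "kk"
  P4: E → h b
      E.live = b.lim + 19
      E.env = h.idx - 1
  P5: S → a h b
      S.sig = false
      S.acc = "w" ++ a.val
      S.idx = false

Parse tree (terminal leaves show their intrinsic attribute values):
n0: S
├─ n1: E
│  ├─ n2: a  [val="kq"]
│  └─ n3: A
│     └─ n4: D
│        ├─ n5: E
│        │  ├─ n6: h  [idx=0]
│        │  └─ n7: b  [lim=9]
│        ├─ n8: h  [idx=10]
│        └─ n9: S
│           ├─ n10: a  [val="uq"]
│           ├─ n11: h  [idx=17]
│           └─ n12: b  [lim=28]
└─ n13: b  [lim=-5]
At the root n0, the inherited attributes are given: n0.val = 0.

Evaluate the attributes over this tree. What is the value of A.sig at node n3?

"kk"

1. n0.val = 0  [given at root]
2. n2.val = "kq"  [terminal]
3. n3.lab = false  [false]
4. n3.mk = 1  [len(a.val) - 1]
5. n6.idx = 0  [terminal]
6. n7.lim = 9  [terminal]
7. n5.live = 28  [b.lim + 19]
8. n5.env = -1  [h.idx - 1]
9. n8.idx = 10  [terminal]
10. n9.val = -4  [E.env + E.live - 31]
11. n10.val = "uq"  [terminal]
12. n11.idx = 17  [terminal]
13. n12.lim = 28  [terminal]
14. n9.sig = false  [false]
15. n9.acc = "wuq"  ["w" ++ a.val]
16. n9.idx = false  [false]
17. n4.live = true  [E.live == 28]
18. n4.off = "kk"  ["kk"]
19. n3.sig = "kk"  [if D.live then D.off else "u"]
20. n3.cnt = "ykk"  ["y" ++ D.off]
21. n1.live = 10  [10]
22. n1.env = 19  [len(A.cnt) + 16]
23. n13.lim = -5  [terminal]
24. n0.sig = true  [E.live > 9]
25. n0.acc = "qk"  ["qk"]
26. n0.idx = true  [b.lim > -6]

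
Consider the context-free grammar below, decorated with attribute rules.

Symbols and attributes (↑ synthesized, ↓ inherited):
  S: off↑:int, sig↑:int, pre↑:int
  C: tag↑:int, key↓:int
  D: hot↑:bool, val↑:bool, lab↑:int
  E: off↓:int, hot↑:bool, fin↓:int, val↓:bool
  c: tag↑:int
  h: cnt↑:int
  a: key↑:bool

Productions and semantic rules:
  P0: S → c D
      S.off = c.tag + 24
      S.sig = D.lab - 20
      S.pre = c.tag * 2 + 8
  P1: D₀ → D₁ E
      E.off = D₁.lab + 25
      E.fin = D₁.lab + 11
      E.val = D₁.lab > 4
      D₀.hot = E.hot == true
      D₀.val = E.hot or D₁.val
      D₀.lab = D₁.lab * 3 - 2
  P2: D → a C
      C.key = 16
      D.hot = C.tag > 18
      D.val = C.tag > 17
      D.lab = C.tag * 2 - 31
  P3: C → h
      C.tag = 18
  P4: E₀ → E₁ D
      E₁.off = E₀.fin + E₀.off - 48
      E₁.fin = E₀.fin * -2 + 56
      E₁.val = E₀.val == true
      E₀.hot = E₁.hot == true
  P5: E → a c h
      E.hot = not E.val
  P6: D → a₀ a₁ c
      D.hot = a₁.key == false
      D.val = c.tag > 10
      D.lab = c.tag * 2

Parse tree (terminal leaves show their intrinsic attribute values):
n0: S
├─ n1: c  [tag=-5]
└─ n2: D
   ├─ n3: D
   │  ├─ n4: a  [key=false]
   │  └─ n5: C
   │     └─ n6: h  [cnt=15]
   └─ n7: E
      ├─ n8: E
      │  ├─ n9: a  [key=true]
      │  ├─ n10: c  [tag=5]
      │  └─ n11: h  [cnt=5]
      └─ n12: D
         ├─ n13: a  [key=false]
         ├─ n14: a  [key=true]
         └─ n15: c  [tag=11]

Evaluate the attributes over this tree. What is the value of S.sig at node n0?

1. n1.tag = -5  [terminal]
2. n4.key = false  [terminal]
3. n5.key = 16  [16]
4. n6.cnt = 15  [terminal]
5. n5.tag = 18  [18]
6. n3.hot = false  [C.tag > 18]
7. n3.val = true  [C.tag > 17]
8. n3.lab = 5  [C.tag * 2 - 31]
9. n7.off = 30  [D₁.lab + 25]
10. n7.fin = 16  [D₁.lab + 11]
11. n7.val = true  [D₁.lab > 4]
12. n8.off = -2  [E₀.fin + E₀.off - 48]
13. n8.fin = 24  [E₀.fin * -2 + 56]
14. n8.val = true  [E₀.val == true]
15. n9.key = true  [terminal]
16. n10.tag = 5  [terminal]
17. n11.cnt = 5  [terminal]
18. n8.hot = false  [not E.val]
19. n13.key = false  [terminal]
20. n14.key = true  [terminal]
21. n15.tag = 11  [terminal]
22. n12.hot = false  [a₁.key == false]
23. n12.val = true  [c.tag > 10]
24. n12.lab = 22  [c.tag * 2]
25. n7.hot = false  [E₁.hot == true]
26. n2.hot = false  [E.hot == true]
27. n2.val = true  [E.hot or D₁.val]
28. n2.lab = 13  [D₁.lab * 3 - 2]
29. n0.off = 19  [c.tag + 24]
30. n0.sig = -7  [D.lab - 20]
31. n0.pre = -2  [c.tag * 2 + 8]

-7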